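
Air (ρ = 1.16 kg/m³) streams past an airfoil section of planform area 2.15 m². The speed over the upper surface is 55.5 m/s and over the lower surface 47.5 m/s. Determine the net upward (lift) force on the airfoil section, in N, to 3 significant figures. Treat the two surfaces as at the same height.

The faster flow above has the lower pressure; Bernoulli (same height) gives ΔP = ½ρ(v_up² − v_low²).
ΔP = ½·1.16·(55.5² − 47.5²) = 478 Pa.
Lift = ΔP · A = 478 × 2.15 = 1030 N.

1030 N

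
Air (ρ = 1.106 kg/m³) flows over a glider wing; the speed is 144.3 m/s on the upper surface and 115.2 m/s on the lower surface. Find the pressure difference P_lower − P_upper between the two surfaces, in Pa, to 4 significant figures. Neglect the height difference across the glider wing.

4176 Pa

Bernoulli (same height): P_lower − P_upper = ½ρ(v_upper² − v_lower²).
ΔP = ½·1.106·(144.3² − 115.2²) = 4176 Pa.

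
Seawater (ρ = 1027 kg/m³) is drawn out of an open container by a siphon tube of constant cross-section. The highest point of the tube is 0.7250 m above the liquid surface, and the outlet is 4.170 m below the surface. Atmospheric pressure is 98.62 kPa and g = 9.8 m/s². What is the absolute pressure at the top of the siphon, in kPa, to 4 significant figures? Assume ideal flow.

P_top = 49.35 kPa

From the surface to the outlet (both open to atmosphere, surface at rest): v = √(2g·h_out) = √(2·9.8·4.170) = 9.041 m/s.
Continuity keeps v the same throughout the tube; from surface to crest, P_atm + 0 = P_top + ½ρv² + ρg·h_top.
P_top = 98620 − ½·1027·9.041² − 1027·9.8·0.7250 = 49350 Pa.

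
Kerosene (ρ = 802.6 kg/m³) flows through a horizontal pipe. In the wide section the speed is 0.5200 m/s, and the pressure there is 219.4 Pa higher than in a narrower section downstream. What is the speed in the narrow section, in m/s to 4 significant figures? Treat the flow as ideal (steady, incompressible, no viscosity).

Along the level pipe P + ½ρv² is conserved, hence v₂² = v₁² + 2(P₁ − P₂)/ρ.
v₂ = √(0.5200² + 2·219.4/802.6) = √(0.2704 + 0.5467) = 0.9039 m/s.

v₂ = 0.9039 m/s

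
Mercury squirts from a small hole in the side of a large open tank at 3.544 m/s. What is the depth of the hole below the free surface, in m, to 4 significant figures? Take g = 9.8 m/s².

h = 0.6408 m

For a small hole in a large open tank, ½v² = gh, giving h = v²/(2g).
h = 3.544²/(2·9.8) = 12.56/19.60 = 0.6408 m.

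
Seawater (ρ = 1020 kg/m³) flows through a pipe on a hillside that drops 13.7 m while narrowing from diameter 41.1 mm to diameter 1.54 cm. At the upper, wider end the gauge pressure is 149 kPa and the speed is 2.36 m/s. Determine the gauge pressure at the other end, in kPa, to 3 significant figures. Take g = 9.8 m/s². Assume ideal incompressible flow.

P₂ ≈ 145 kPa

The volume flow rate is constant, so v₂ = (A₁/A₂)v₁ = (13.3/1.86)·2.36 = 16.8 m/s.
Bernoulli: P₁ + ½ρv₁² + ρg h₁ = P₂ + ½ρv₂² + ρg h₂, so P₂ = P₁ + ½ρ(v₁² − v₂²) − ρg(h₂ − h₁).
P₂ = 149000 + ½·1020·(2.36² − 16.8²) − 1020·9.8·(−13.7) = 149000 + (-141000) − (-137000) = 145000 Pa.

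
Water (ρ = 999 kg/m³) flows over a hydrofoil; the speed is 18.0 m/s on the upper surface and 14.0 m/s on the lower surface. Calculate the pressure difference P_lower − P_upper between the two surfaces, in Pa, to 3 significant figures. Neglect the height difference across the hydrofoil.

Bernoulli (same height): P_lower − P_upper = ½ρ(v_upper² − v_lower²).
ΔP = ½·999·(18.0² − 14.0²) = 63900 Pa.

ΔP ≈ 63900 Pa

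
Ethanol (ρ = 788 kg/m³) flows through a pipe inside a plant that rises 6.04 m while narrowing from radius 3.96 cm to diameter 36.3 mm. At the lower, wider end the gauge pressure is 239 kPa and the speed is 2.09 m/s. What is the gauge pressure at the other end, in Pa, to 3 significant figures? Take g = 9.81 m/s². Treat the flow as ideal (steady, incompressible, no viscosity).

The volume flow rate is constant, so v₂ = (A₁/A₂)v₁ = (49.3/10.3)·2.09 = 9.95 m/s.
Bernoulli: P₁ + ½ρv₁² + ρg h₁ = P₂ + ½ρv₂² + ρg h₂, so P₂ = P₁ + ½ρ(v₁² − v₂²) − ρg(h₂ − h₁).
P₂ = 239000 + ½·788·(2.09² − 9.95²) − 788·9.81·(+6.04) = 239000 + (-37300) − (46700) = 155000 Pa.

P₂ ≈ 155000 Pa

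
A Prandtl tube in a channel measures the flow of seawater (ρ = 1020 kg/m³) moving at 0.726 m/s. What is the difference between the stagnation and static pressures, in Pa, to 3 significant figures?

269 Pa

The dynamic pressure equals the rise in static pressure at the stagnation point: ΔP = ½ρv².
ΔP = ½·1020·0.726² = 269 Pa.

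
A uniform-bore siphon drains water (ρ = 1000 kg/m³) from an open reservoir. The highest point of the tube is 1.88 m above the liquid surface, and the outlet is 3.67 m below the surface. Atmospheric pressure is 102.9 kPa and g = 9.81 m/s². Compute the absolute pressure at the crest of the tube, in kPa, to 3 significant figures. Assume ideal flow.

P_top ≈ 48.5 kPa

The outlet speed comes from Torricelli: v = √(2g·3.67) = 8.49 m/s.
With constant cross-section the crest speed equals v; applying Bernoulli from the surface up to the crest, P_top = P_atm − ½ρv² − ρg·h_top.
P_top = 102900 − ½·1000·8.49² − 1000·9.81·1.88 = 48500 Pa.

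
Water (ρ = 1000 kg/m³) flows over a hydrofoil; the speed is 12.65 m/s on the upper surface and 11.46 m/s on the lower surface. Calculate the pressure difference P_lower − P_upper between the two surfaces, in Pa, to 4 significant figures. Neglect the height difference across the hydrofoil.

ΔP ≈ 14350 Pa

The pressure is lower where the speed is higher: ΔP = ½ρ(v_up² − v_low²).
ΔP = ½·1000·(12.65² − 11.46²) = 14350 Pa.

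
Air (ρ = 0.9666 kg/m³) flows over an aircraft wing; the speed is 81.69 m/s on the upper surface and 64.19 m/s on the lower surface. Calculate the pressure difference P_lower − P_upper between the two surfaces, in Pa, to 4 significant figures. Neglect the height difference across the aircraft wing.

ΔP ≈ 1234 Pa

Bernoulli (same height): P_lower − P_upper = ½ρ(v_upper² − v_lower²).
ΔP = ½·0.9666·(81.69² − 64.19²) = 1234 Pa.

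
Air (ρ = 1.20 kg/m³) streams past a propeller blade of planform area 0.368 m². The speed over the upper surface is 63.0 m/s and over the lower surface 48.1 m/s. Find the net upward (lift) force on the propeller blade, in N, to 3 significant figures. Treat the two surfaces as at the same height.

From P + ½ρv² = const at equal height, P_low − P_up = ½ρ(v_up² − v_low²).
ΔP = ½·1.20·(63.0² − 48.1²) = 993 Pa.
Lift = ΔP · A = 993 × 0.368 = 366 N.

F = 366 N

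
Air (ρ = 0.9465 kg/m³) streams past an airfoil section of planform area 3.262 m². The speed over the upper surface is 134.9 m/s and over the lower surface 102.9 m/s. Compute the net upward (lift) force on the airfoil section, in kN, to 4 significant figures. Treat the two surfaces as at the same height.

The faster flow above has the lower pressure; Bernoulli (same height) gives ΔP = ½ρ(v_up² − v_low²).
ΔP = ½·0.9465·(134.9² − 102.9²) = 3601 Pa.
Lift = ΔP · A = 3601 × 3.262 = 11750 N.

F ≈ 11.75 kN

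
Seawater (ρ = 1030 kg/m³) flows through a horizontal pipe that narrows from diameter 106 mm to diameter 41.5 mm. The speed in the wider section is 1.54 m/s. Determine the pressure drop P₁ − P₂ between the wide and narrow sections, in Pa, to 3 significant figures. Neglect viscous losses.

By continuity, v₂ = v₁·A₁/A₂ = 1.54·(88.2/13.5) = 10.0 m/s.
Bernoulli (h₁ = h₂): P₁ − P₂ = ½ρ(v₂² − v₁²).
P₁ − P₂ = ½·1030·(10.0² − 1.54²) = ½·1030·98.6 = 50800 Pa.

ΔP ≈ 50800 Pa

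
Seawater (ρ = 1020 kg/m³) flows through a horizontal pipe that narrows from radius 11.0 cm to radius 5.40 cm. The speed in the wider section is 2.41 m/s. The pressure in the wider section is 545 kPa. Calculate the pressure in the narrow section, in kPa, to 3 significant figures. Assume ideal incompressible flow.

By continuity, v₂ = v₁·A₁/A₂ = 2.41·(380/91.6) = 10.0 m/s.
Along the horizontal streamline, P + ½ρv² is constant.
P₂ = P₁ − ½ρ(v₂² − v₁²) = 545000 − ½·1020·(10.0² − 2.41²) = 545000 − 48000 = 497000 Pa.

P₂ ≈ 497 kPa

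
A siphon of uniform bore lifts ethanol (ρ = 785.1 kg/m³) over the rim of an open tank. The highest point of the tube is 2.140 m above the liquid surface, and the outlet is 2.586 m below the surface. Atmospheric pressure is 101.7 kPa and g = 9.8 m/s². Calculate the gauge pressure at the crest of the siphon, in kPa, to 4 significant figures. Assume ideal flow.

Bernoulli surface→outlet gives ½v² = g·h_out, so v = √(2·9.8·2.586) = 7.119 m/s.
The bore is uniform, so the speed at the crest is the same v. Bernoulli surface→crest: P_atm = P_top + ½ρv² + ρg·h_top.
P_top = 101700 − ½·785.1·7.119² − 785.1·9.8·2.140 = 65340 Pa. So P_gauge = P_top − P_atm = -36360 Pa.

P_gauge ≈ -36.36 kPa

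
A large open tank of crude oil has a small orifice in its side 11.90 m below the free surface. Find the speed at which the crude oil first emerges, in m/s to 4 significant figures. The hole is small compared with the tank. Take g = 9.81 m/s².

The surface is effectively still and both ends are open, so ½v² = gh and v = √(2·9.81·11.90) = 15.28 m/s.

v = 15.28 m/s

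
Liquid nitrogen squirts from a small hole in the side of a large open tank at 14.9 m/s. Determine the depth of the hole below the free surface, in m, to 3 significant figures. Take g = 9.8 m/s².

h = 11.3 m

Torricelli: v = √(2gh), so h = v²/(2g).
h = 14.9²/(2·9.8) = 222/19.60 = 11.3 m.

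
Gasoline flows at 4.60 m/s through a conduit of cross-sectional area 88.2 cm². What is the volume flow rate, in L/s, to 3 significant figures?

Q ≈ 40.6 L/s

Q = A·v = 0.00882 m² × 4.60 m/s = 0.0406 m³/s.
Converting: 0.0406 m³/s × 1000 = 40.6 L/s.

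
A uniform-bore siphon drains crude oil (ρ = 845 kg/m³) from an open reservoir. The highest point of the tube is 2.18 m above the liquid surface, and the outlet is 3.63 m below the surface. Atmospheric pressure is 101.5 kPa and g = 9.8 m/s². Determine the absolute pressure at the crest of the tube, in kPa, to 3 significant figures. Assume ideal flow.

53.4 kPa

From the surface to the outlet (both open to atmosphere, surface at rest): v = √(2g·h_out) = √(2·9.8·3.63) = 8.43 m/s.
Continuity keeps v the same throughout the tube; from surface to crest, P_atm + 0 = P_top + ½ρv² + ρg·h_top.
P_top = 101500 − ½·845·8.43² − 845·9.8·2.18 = 53400 Pa.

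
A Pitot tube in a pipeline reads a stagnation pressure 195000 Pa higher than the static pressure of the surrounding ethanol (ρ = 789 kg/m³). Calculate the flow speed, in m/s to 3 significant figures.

22.2 m/s

The dynamic pressure equals the rise in static pressure at the stagnation point: ΔP = ½ρv².
v = √(2ΔP/ρ) = √(2·195000/789) = 22.2 m/s.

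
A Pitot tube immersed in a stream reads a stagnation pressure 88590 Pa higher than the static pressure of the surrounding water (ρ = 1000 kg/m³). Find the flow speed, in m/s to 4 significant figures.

v = 13.31 m/s

Bernoulli between the free stream and the stagnation point: ½ρv² = P_stag − P_static.
v = √(2ΔP/ρ) = √(2·88590/1000) = 13.31 m/s.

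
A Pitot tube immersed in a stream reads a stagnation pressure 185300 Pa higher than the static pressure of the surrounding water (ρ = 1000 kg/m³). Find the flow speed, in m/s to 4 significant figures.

19.25 m/s

At the stagnation point the flow is brought to rest, so Bernoulli gives P_stag − P_static = ½ρv².
v = √(2ΔP/ρ) = √(2·185300/1000) = 19.25 m/s.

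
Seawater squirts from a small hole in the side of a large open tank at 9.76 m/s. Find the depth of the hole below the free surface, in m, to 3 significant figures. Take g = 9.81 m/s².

Inverting v = √(2gh) gives h = v² / 2g.
h = 9.76²/(2·9.81) = 95.3/19.62 = 4.86 m.

h ≈ 4.86 m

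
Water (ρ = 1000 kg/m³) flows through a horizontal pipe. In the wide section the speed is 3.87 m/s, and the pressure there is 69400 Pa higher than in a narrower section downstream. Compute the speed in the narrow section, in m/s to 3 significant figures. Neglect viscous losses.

With h₁ = h₂, rearranging Bernoulli gives v₂ = √(v₁² + 2ΔP/ρ).
v₂ = √(3.87² + 2·69400/1000) = √(15.0 + 139) = 12.4 m/s.

v₂ ≈ 12.4 m/s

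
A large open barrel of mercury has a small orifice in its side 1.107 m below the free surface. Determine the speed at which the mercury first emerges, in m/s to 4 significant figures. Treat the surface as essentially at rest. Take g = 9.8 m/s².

v = 4.658 m/s

With the surface at rest and both surface and jet at atmospheric pressure, Bernoulli gives ρg h = ½ρv², so v = √(2gh) = √(2·9.8·1.107) = 4.658 m/s.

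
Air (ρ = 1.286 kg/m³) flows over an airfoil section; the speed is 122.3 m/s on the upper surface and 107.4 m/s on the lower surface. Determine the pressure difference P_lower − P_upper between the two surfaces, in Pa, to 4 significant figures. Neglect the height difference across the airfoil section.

The pressure is lower where the speed is higher: ΔP = ½ρ(v_up² − v_low²).
ΔP = ½·1.286·(122.3² − 107.4²) = 2201 Pa.

ΔP = 2201 Pa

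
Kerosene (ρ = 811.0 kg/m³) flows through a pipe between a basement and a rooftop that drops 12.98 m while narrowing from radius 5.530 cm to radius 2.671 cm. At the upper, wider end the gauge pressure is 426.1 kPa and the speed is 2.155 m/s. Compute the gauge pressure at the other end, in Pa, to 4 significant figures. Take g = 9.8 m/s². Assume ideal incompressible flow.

P₂ ≈ 496500 Pa

By continuity, v₂ = v₁·A₁/A₂ = 2.155·(96.07/22.41) = 9.237 m/s.
Energy conservation along the streamline gives P₂ = P₁ − ½ρ(v₂² − v₁²) − ρg(h₂ − h₁).
P₂ = 426100 + ½·811.0·(2.155² − 9.237²) − 811.0·9.8·(−12.98) = 426100 + (-32720) − (-103200) = 496500 Pa.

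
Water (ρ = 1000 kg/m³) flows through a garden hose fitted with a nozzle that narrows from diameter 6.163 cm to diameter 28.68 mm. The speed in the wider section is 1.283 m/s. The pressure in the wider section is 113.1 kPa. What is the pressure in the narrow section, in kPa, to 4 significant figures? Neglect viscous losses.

By continuity, v₂ = v₁·A₁/A₂ = 1.283·(29.83/6.460) = 5.925 m/s.
The pipe is horizontal, so Bernoulli reduces to P₁ + ½ρv₁² = P₂ + ½ρv₂².
P₂ = P₁ − ½ρ(v₂² − v₁²) = 113100 − ½·1000·(5.925² − 1.283²) = 113100 − 16730 = 96370 Pa.

P₂ ≈ 96.37 kPa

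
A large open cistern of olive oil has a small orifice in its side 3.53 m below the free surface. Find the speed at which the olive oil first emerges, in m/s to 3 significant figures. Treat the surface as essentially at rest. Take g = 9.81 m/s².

The surface is effectively still and both ends are open, so ½v² = gh and v = √(2·9.81·3.53) = 8.32 m/s.

8.32 m/s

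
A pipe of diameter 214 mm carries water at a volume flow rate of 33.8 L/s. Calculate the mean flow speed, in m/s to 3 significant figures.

Q = 33.8 L/s = 0.0338 m³/s.
v = Q/A = 0.0338 / 0.0360 = 0.940 m/s.

v ≈ 0.940 m/s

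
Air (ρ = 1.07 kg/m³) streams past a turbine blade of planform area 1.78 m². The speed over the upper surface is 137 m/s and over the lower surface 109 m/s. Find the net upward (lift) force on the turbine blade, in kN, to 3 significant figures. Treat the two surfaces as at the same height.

F = 6.56 kN

With equal heights on the two surfaces, Bernoulli gives P_lower − P_upper = ½ρ(v_upper² − v_lower²).
ΔP = ½·1.07·(137² − 109²) = 3690 Pa.
Lift = ΔP · A = 3690 × 1.78 = 6560 N.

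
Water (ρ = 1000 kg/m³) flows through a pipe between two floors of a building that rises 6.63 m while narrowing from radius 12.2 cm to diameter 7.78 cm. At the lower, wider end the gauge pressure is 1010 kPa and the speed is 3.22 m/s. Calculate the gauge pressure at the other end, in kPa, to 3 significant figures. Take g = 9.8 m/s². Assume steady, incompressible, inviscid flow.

By continuity, v₂ = v₁·A₁/A₂ = 3.22·(468/47.5) = 31.7 m/s.
Bernoulli: P₁ + ½ρv₁² + ρg h₁ = P₂ + ½ρv₂² + ρg h₂, so P₂ = P₁ + ½ρ(v₁² − v₂²) − ρg(h₂ − h₁).
P₂ = 1010000 + ½·1000·(3.22² − 31.7²) − 1000·9.8·(+6.63) = 1010000 + (-496000) − (65000) = 449000 Pa.

449 kPa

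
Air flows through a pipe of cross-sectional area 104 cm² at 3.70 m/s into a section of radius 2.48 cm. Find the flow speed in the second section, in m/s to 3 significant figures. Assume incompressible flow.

Mass conservation (A₁v₁ = A₂v₂) gives v₂ = 3.70 × 104/19.3 = 19.9 m/s.

v₂ ≈ 19.9 m/s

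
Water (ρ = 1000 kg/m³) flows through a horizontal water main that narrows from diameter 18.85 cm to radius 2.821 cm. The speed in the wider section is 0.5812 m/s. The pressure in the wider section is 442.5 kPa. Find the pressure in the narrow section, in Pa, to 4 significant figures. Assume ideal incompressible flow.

P₂ = 421600 Pa

The volume flow rate is constant, so v₂ = (A₁/A₂)v₁ = (279.1/25.00)·0.5812 = 6.488 m/s.
Along the horizontal streamline, P + ½ρv² is constant.
P₂ = P₁ − ½ρ(v₂² − v₁²) = 442500 − ½·1000·(6.488² − 0.5812²) = 442500 − 20880 = 421600 Pa.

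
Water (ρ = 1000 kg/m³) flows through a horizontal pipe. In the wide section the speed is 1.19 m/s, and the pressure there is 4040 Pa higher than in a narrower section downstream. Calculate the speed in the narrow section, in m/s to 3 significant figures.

v₂ ≈ 3.08 m/s

Horizontal Bernoulli: P₁ + ½ρv₁² = P₂ + ½ρv₂², so v₂² = v₁² + 2(P₁ − P₂)/ρ.
v₂ = √(1.19² + 2·4040/1000) = √(1.42 + 8.08) = 3.08 m/s.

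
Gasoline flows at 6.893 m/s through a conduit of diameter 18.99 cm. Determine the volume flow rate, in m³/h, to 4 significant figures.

Q = 702.8 m³/h

Q = A·v = 0.02832 m² × 6.893 m/s = 0.1952 m³/s.
Converting: 0.1952 m³/s × 3600 = 702.8 m³/h.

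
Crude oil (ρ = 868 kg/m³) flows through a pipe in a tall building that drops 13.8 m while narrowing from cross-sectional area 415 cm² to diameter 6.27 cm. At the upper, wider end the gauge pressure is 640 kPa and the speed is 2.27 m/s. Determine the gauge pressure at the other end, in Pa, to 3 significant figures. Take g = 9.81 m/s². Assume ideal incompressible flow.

By continuity, v₂ = v₁·A₁/A₂ = 2.27·(415/30.9) = 30.5 m/s.
Bernoulli: P₁ + ½ρv₁² + ρg h₁ = P₂ + ½ρv₂² + ρg h₂, so P₂ = P₁ + ½ρ(v₁² − v₂²) − ρg(h₂ − h₁).
P₂ = 640000 + ½·868·(2.27² − 30.5²) − 868·9.81·(−13.8) = 640000 + (-402000) − (-118000) = 356000 Pa.

P₂ ≈ 356000 Pa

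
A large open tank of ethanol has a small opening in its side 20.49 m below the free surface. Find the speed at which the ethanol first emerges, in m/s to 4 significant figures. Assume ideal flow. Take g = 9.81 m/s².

v ≈ 20.05 m/s

With the surface at rest and both surface and jet at atmospheric pressure, Bernoulli gives ρg h = ½ρv², so v = √(2gh) = √(2·9.81·20.49) = 20.05 m/s.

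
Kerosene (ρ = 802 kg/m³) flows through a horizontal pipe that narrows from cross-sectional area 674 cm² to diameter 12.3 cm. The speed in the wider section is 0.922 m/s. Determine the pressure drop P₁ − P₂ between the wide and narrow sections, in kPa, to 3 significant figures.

Continuity gives A₁v₁ = A₂v₂, so v₂ = (674 cm²)/(119 cm²) × 0.922 m/s = 5.23 m/s.
The pipe is horizontal, so Bernoulli reduces to P₁ + ½ρv₁² = P₂ + ½ρv₂².
P₁ − P₂ = ½·802·(5.23² − 0.922²) = ½·802·26.5 = 10600 Pa.

ΔP ≈ 10.6 kPa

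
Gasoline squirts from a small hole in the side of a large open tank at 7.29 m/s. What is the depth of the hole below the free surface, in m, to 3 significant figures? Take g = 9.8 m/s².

Inverting v = √(2gh) gives h = v² / 2g.
h = 7.29²/(2·9.8) = 53.1/19.60 = 2.71 m.

2.71 m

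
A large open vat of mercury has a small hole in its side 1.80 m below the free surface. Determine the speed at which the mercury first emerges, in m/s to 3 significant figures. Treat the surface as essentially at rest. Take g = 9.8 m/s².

v ≈ 5.94 m/s

The surface is effectively still and both ends are open, so ½v² = gh and v = √(2·9.8·1.80) = 5.94 m/s.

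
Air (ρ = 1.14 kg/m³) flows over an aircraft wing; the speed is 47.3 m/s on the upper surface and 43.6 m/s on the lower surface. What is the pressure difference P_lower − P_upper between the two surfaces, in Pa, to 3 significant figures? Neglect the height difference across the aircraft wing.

The pressure is lower where the speed is higher: ΔP = ½ρ(v_up² − v_low²).
ΔP = ½·1.14·(47.3² − 43.6²) = 192 Pa.

ΔP ≈ 192 Pa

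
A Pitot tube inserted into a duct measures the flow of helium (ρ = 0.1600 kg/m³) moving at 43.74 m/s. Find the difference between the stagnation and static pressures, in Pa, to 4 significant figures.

ΔP ≈ 153.1 Pa

The dynamic pressure equals the rise in static pressure at the stagnation point: ΔP = ½ρv².
ΔP = ½·0.1600·43.74² = 153.1 Pa.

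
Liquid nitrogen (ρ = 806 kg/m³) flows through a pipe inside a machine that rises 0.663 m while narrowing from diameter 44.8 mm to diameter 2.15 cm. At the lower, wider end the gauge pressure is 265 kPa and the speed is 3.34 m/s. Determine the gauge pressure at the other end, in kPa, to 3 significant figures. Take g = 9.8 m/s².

P₂ ≈ 180 kPa

Mass conservation (A₁v₁ = A₂v₂) gives v₂ = 3.34 × 15.8/3.63 = 14.5 m/s.
Applying Bernoulli between the two ends and solving for P₂: P₂ = P₁ + ½ρ(v₁² − v₂²) − ρgΔh.
P₂ = 265000 + ½·806·(3.34² − 14.5²) − 806·9.8·(+0.663) = 265000 + (-80300) − (5240) = 180000 Pa.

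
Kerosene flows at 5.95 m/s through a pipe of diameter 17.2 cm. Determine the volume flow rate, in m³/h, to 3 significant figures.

Q = A·v = 0.0232 m² × 5.95 m/s = 0.138 m³/s.
Converting: 0.138 m³/s × 3600 = 498 m³/h.

Q = 498 m³/h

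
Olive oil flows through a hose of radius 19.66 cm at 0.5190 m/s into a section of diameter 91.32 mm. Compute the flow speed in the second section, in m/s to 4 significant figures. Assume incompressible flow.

9.622 m/s

Mass conservation (A₁v₁ = A₂v₂) gives v₂ = 0.5190 × 1214/65.50 = 9.622 m/s.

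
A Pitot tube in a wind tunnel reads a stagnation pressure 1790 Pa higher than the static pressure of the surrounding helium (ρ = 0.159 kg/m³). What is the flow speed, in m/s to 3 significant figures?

v ≈ 150 m/s

At the stagnation point the flow is brought to rest, so Bernoulli gives P_stag − P_static = ½ρv².
v = √(2ΔP/ρ) = √(2·1790/0.159) = 150 m/s.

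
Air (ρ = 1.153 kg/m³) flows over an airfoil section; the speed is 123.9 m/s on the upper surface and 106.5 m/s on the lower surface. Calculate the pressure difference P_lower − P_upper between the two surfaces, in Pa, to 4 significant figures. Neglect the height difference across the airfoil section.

The pressure is lower where the speed is higher: ΔP = ½ρ(v_up² − v_low²).
ΔP = ½·1.153·(123.9² − 106.5²) = 2311 Pa.

ΔP = 2311 Pa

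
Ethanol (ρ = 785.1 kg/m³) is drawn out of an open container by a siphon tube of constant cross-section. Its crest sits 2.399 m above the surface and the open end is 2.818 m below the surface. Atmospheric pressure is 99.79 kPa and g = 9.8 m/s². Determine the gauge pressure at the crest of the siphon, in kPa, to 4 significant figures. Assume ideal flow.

From the surface to the outlet (both open to atmosphere, surface at rest): v = √(2g·h_out) = √(2·9.8·2.818) = 7.432 m/s.
The bore is uniform, so the speed at the crest is the same v. Bernoulli surface→crest: P_atm = P_top + ½ρv² + ρg·h_top.
P_top = 99790 − ½·785.1·7.432² − 785.1·9.8·2.399 = 59650 Pa. So P_gauge = P_top − P_atm = -40140 Pa.

-40.14 kPa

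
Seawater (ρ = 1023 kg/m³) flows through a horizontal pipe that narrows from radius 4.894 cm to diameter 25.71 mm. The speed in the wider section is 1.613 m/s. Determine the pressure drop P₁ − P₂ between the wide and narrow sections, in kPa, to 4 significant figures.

ΔP = 278.2 kPa

Mass conservation (A₁v₁ = A₂v₂) gives v₂ = 1.613 × 75.25/5.192 = 23.38 m/s.
With no height change, Bernoulli's equation is P₁ + ½ρv₁² = P₂ + ½ρv₂².
P₁ − P₂ = ½·1023·(23.38² − 1.613²) = ½·1023·544.0 = 278200 Pa.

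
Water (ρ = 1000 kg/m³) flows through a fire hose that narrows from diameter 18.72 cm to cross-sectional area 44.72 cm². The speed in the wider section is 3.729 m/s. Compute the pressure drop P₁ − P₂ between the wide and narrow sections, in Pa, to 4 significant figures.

Continuity gives A₁v₁ = A₂v₂, so v₂ = (275.2 cm²)/(44.72 cm²) × 3.729 m/s = 22.95 m/s.
Bernoulli (h₁ = h₂): P₁ − P₂ = ½ρ(v₂² − v₁²).
P₁ − P₂ = ½·1000·(22.95² − 3.729²) = ½·1000·512.8 = 256400 Pa.

ΔP ≈ 256400 Pa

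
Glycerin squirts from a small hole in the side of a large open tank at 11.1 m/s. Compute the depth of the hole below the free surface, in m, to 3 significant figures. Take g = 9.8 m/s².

h ≈ 6.29 m

Torricelli: v = √(2gh), so h = v²/(2g).
h = 11.1²/(2·9.8) = 123/19.60 = 6.29 m.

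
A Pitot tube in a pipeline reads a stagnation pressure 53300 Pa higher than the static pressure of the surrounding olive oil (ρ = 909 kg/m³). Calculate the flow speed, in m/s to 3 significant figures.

The dynamic pressure equals the rise in static pressure at the stagnation point: ΔP = ½ρv².
v = √(2ΔP/ρ) = √(2·53300/909) = 10.8 m/s.

10.8 m/s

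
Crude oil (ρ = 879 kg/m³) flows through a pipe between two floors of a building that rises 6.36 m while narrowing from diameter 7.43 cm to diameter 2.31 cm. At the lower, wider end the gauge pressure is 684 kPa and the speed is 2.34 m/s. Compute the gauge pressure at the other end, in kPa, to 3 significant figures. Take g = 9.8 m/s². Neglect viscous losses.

P₂ ≈ 374 kPa

Continuity gives A₁v₁ = A₂v₂, so v₂ = (43.4 cm²)/(4.19 cm²) × 2.34 m/s = 24.2 m/s.
Energy conservation along the streamline gives P₂ = P₁ − ½ρ(v₂² − v₁²) − ρg(h₂ − h₁).
P₂ = 684000 + ½·879·(2.34² − 24.2²) − 879·9.8·(+6.36) = 684000 + (-255000) − (54800) = 374000 Pa.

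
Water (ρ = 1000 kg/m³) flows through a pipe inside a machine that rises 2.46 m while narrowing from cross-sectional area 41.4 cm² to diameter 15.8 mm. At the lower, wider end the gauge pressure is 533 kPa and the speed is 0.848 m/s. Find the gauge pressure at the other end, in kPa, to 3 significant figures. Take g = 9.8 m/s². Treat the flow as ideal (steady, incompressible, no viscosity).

Continuity gives A₁v₁ = A₂v₂, so v₂ = (41.4 cm²)/(1.96 cm²) × 0.848 m/s = 17.9 m/s.
Bernoulli: P₁ + ½ρv₁² + ρg h₁ = P₂ + ½ρv₂² + ρg h₂, so P₂ = P₁ + ½ρ(v₁² − v₂²) − ρg(h₂ − h₁).
P₂ = 533000 + ½·1000·(0.848² − 17.9²) − 1000·9.8·(+2.46) = 533000 + (-160000) − (24100) = 349000 Pa.

P₂ ≈ 349 kPa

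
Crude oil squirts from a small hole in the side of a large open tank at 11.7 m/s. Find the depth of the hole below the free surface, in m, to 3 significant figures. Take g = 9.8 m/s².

Inverting v = √(2gh) gives h = v² / 2g.
h = 11.7²/(2·9.8) = 137/19.60 = 6.98 m.

h ≈ 6.98 m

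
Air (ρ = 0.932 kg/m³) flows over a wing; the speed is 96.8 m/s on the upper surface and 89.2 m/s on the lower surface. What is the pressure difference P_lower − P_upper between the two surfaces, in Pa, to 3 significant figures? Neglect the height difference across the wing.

659 Pa

Bernoulli (same height): P_lower − P_upper = ½ρ(v_upper² − v_lower²).
ΔP = ½·0.932·(96.8² − 89.2²) = 659 Pa.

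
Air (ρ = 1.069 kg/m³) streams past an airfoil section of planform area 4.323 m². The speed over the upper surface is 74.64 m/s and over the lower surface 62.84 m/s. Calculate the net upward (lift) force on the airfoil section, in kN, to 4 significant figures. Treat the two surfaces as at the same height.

F ≈ 3.748 kN

The faster flow above has the lower pressure; Bernoulli (same height) gives ΔP = ½ρ(v_up² − v_low²).
ΔP = ½·1.069·(74.64² − 62.84²) = 867.1 Pa.
Lift = ΔP · A = 867.1 × 4.323 = 3748 N.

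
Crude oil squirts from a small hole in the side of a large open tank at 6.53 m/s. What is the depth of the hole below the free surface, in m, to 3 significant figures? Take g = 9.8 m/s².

For a small hole in a large open tank, ½v² = gh, giving h = v²/(2g).
h = 6.53²/(2·9.8) = 42.6/19.60 = 2.18 m.

h ≈ 2.18 m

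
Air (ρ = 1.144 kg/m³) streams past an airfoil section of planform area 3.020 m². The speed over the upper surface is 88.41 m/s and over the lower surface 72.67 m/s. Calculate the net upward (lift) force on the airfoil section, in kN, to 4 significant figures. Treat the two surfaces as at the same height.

4.380 kN

From P + ½ρv² = const at equal height, P_low − P_up = ½ρ(v_up² − v_low²).
ΔP = ½·1.144·(88.41² − 72.67²) = 1450 Pa.
Lift = ΔP · A = 1450 × 3.020 = 4380 N.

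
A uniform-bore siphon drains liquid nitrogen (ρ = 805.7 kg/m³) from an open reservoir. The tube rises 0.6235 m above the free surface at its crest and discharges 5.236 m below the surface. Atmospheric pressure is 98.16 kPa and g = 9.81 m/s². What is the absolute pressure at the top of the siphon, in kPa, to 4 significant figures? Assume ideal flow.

P_top = 51.85 kPa

The outlet speed comes from Torricelli: v = √(2g·5.236) = 10.14 m/s.
The bore is uniform, so the speed at the crest is the same v. Bernoulli surface→crest: P_atm = P_top + ½ρv² + ρg·h_top.
P_top = 98160 − ½·805.7·10.14² − 805.7·9.81·0.6235 = 51850 Pa.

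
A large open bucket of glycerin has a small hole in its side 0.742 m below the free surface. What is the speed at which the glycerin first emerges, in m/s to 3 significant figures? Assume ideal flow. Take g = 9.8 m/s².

Torricelli's result v = √(2gh) gives v = √(2·9.8·0.742) = 3.81 m/s.

3.81 m/s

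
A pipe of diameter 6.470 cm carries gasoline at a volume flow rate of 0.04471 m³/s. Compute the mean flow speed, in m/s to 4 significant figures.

Q = 0.04471 m³/s = 0.04471 m³/s.
v = Q/A = 0.04471 / 0.003288 = 13.60 m/s.

v ≈ 13.60 m/s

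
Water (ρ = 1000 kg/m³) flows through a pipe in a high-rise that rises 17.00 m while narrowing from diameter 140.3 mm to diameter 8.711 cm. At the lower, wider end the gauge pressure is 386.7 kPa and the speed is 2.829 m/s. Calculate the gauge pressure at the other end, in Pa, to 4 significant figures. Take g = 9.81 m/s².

P₂ ≈ 197000 Pa

By continuity, v₂ = v₁·A₁/A₂ = 2.829·(154.6/59.60) = 7.339 m/s.
Energy conservation along the streamline gives P₂ = P₁ − ½ρ(v₂² − v₁²) − ρg(h₂ − h₁).
P₂ = 386700 + ½·1000·(2.829² − 7.339²) − 1000·9.81·(+17.00) = 386700 + (-22930) − (166800) = 197000 Pa.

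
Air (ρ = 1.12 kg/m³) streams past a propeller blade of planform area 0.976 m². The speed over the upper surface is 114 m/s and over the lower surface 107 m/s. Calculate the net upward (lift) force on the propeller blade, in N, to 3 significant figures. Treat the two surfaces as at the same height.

With equal heights on the two surfaces, Bernoulli gives P_lower − P_upper = ½ρ(v_upper² − v_lower²).
ΔP = ½·1.12·(114² − 107²) = 866 Pa.
Lift = ΔP · A = 866 × 0.976 = 846 N.

F = 846 N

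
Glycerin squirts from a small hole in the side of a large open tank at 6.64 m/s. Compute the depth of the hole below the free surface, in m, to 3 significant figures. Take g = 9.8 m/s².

For a small hole in a large open tank, ½v² = gh, giving h = v²/(2g).
h = 6.64²/(2·9.8) = 44.1/19.60 = 2.25 m.

h = 2.25 m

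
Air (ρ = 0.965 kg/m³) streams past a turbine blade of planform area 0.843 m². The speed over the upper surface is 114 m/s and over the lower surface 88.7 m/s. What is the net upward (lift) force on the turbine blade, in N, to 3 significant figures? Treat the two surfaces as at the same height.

The faster flow above has the lower pressure; Bernoulli (same height) gives ΔP = ½ρ(v_up² − v_low²).
ΔP = ½·0.965·(114² − 88.7²) = 2470 Pa.
Lift = ΔP · A = 2470 × 0.843 = 2090 N.

F ≈ 2090 N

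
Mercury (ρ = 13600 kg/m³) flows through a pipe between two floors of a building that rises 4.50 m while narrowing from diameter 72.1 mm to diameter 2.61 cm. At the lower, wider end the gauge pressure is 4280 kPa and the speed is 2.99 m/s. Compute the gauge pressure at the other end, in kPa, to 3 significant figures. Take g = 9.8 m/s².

P₂ ≈ 201 kPa

The volume flow rate is constant, so v₂ = (A₁/A₂)v₁ = (40.8/5.35)·2.99 = 22.8 m/s.
Bernoulli: P₁ + ½ρv₁² + ρg h₁ = P₂ + ½ρv₂² + ρg h₂, so P₂ = P₁ + ½ρ(v₁² − v₂²) − ρg(h₂ − h₁).
P₂ = 4280000 + ½·13600·(2.99² − 22.8²) − 13600·9.8·(+4.50) = 4280000 + (-3480000) − (600000) = 201000 Pa.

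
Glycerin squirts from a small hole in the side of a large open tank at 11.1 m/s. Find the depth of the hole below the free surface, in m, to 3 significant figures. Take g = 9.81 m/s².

6.28 m

Inverting v = √(2gh) gives h = v² / 2g.
h = 11.1²/(2·9.81) = 123/19.62 = 6.28 m.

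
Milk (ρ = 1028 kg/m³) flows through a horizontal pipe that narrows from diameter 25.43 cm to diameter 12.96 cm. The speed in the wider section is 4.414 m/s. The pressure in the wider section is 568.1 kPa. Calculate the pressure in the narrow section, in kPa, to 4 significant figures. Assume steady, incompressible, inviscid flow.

429.7 kPa

The volume flow rate is constant, so v₂ = (A₁/A₂)v₁ = (507.9/131.9)·4.414 = 16.99 m/s.
With no height change, Bernoulli's equation is P₁ + ½ρv₁² = P₂ + ½ρv₂².
P₂ = P₁ − ½ρ(v₂² − v₁²) = 568100 − ½·1028·(16.99² − 4.414²) = 568100 − 138400 = 429700 Pa.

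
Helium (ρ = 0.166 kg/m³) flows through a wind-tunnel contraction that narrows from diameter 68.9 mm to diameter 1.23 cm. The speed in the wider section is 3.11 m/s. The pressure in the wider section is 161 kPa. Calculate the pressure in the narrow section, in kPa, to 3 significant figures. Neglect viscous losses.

P₂ = 160 kPa

Continuity gives A₁v₁ = A₂v₂, so v₂ = (37.3 cm²)/(1.19 cm²) × 3.11 m/s = 97.6 m/s.
Bernoulli (h₁ = h₂): P₁ − P₂ = ½ρ(v₂² − v₁²).
P₂ = P₁ − ½ρ(v₂² − v₁²) = 161000 − ½·0.166·(97.6² − 3.11²) = 161000 − 790 = 160000 Pa.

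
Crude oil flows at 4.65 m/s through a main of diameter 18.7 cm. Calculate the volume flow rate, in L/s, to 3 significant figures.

Q = A·v = 0.0275 m² × 4.65 m/s = 0.128 m³/s.
Converting: 0.128 m³/s × 1000 = 128 L/s.

Q = 128 L/s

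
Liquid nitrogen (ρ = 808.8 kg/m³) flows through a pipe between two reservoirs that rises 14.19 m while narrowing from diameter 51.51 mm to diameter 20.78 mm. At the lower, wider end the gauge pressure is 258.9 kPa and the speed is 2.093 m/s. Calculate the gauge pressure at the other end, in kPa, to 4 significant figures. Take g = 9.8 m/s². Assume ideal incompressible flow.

Continuity gives A₁v₁ = A₂v₂, so v₂ = (20.84 cm²)/(3.391 cm²) × 2.093 m/s = 12.86 m/s.
Energy conservation along the streamline gives P₂ = P₁ − ½ρ(v₂² − v₁²) − ρg(h₂ − h₁).
P₂ = 258900 + ½·808.8·(2.093² − 12.86²) − 808.8·9.8·(+14.19) = 258900 + (-65110) − (112500) = 81310 Pa.

P₂ = 81.31 kPa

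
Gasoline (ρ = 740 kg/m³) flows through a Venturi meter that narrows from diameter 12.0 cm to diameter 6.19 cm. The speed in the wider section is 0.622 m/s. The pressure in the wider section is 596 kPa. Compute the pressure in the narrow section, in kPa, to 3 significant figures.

P₂ ≈ 594 kPa

By continuity, v₂ = v₁·A₁/A₂ = 0.622·(113/30.1) = 2.34 m/s.
The pipe is horizontal, so Bernoulli reduces to P₁ + ½ρv₁² = P₂ + ½ρv₂².
P₂ = P₁ − ½ρ(v₂² − v₁²) = 596000 − ½·740·(2.34² − 0.622²) = 596000 − 1880 = 594000 Pa.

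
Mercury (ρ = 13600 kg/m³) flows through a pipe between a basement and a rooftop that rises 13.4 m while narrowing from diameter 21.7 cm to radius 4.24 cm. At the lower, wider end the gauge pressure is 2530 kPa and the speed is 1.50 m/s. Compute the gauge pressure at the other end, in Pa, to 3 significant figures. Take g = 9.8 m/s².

Continuity gives A₁v₁ = A₂v₂, so v₂ = (370 cm²)/(56.5 cm²) × 1.50 m/s = 9.82 m/s.
Energy conservation along the streamline gives P₂ = P₁ − ½ρ(v₂² − v₁²) − ρg(h₂ − h₁).
P₂ = 2530000 + ½·13600·(1.50² − 9.82²) − 13600·9.8·(+13.4) = 2530000 + (-641000) − (1790000) = 103000 Pa.

P₂ ≈ 103000 Pa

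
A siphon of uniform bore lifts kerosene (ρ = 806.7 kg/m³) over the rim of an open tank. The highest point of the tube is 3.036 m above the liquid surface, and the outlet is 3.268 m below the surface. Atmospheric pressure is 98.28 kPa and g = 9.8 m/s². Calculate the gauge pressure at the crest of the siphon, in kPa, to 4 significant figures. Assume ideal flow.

From the surface to the outlet (both open to atmosphere, surface at rest): v = √(2g·h_out) = √(2·9.8·3.268) = 8.003 m/s.
Continuity keeps v the same throughout the tube; from surface to crest, P_atm + 0 = P_top + ½ρv² + ρg·h_top.
P_top = 98280 − ½·806.7·8.003² − 806.7·9.8·3.036 = 48440 Pa. So P_gauge = P_top − P_atm = -49840 Pa.

-49.84 kPa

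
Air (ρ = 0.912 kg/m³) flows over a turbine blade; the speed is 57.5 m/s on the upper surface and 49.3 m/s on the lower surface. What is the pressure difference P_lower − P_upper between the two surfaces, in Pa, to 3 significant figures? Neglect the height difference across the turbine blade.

Bernoulli (same height): P_lower − P_upper = ½ρ(v_upper² − v_lower²).
ΔP = ½·0.912·(57.5² − 49.3²) = 399 Pa.

ΔP ≈ 399 Pa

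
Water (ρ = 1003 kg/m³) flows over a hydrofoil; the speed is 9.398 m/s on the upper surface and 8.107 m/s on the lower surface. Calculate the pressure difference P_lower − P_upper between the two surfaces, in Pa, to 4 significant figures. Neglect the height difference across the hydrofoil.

The pressure is lower where the speed is higher: ΔP = ½ρ(v_up² − v_low²).
ΔP = ½·1003·(9.398² − 8.107²) = 11330 Pa.

ΔP ≈ 11330 Pa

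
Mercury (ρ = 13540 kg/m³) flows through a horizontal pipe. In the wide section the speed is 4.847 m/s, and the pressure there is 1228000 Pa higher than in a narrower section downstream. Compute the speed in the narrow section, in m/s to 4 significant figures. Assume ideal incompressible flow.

14.31 m/s

Horizontal Bernoulli: P₁ + ½ρv₁² = P₂ + ½ρv₂², so v₂² = v₁² + 2(P₁ − P₂)/ρ.
v₂ = √(4.847² + 2·1228000/13540) = √(23.49 + 181.4) = 14.31 m/s.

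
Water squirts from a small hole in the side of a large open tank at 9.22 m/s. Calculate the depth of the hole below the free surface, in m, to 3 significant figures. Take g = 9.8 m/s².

For a small hole in a large open tank, ½v² = gh, giving h = v²/(2g).
h = 9.22²/(2·9.8) = 85.0/19.60 = 4.34 m.

h ≈ 4.34 m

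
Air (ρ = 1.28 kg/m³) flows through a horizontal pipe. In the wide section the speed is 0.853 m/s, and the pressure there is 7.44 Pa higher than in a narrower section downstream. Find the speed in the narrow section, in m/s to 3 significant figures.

v₂ ≈ 3.51 m/s

With h₁ = h₂, rearranging Bernoulli gives v₂ = √(v₁² + 2ΔP/ρ).
v₂ = √(0.853² + 2·7.44/1.28) = √(0.728 + 11.6) = 3.51 m/s.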